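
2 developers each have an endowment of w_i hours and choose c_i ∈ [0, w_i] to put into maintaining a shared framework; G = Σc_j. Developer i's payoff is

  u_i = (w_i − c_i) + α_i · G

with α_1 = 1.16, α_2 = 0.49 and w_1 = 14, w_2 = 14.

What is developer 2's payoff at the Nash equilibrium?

∂u_i/∂c_i = α_i − 1, so developer i contributes w_i if α_i > 1, else 0.
α_i > 1 for i ∈ {1}; NE contributions (14, 0), G = 14.
u_2 = (14 − 0) + 0.49·14 = 20.86.

20.86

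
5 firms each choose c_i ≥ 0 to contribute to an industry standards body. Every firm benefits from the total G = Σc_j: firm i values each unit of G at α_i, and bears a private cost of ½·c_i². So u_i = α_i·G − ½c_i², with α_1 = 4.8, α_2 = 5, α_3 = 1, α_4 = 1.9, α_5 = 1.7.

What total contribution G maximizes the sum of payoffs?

72

Planner FOC: ∂(Σu_j)/∂c_i = (Σα_j) − c_i = 0, so c_i^SO = Σα_j = 14.4 for every i; G^SO = 72.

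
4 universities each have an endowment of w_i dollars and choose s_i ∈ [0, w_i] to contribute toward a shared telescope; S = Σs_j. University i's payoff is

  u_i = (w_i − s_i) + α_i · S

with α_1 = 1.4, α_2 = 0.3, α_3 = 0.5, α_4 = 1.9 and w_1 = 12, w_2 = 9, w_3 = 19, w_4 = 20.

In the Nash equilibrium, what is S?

∂u_i/∂s_i = α_i − 1, so university i contributes w_i if α_i > 1, else 0.
α_i > 1 for i ∈ {1, 4}; NE contributions (12, 0, 0, 20), S = 32.

32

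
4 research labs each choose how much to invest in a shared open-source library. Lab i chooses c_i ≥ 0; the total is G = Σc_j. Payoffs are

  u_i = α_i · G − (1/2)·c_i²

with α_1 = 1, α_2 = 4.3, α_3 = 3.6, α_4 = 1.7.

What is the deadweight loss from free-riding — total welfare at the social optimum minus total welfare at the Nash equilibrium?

Lab i's FOC: ∂u_i/∂c_i = α_i − c_i = 0, so c_i* = α_i.
NE contributions = (1, 4.3, 3.6, 1.7); G = 10.6.
W^NE = (Σα)·G − ½Σα_i² = 10.6² − ½·35.34 = 94.69.
Planner sets c_i = Σα_j = 10.6 for every i, so G^SO = 4·10.6 = 42.4.
W^SO = (Σα)·G^SO − ½·4·(Σα)² = (4/2)·10.6² = 224.72.
Deadweight loss = W^SO − W^NE = 130.03.

130.03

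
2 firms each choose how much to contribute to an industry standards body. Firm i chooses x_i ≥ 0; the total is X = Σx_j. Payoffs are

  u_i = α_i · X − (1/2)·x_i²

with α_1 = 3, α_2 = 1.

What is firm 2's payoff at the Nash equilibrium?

3.5

Firm i's FOC: ∂u_i/∂x_i = α_i − x_i = 0, so x_i* = α_i.
NE contributions = (3, 1); X = 4.
u_2 = α_2·X − ½·(x_2)² = 1·4 − ½·1² = 3.5.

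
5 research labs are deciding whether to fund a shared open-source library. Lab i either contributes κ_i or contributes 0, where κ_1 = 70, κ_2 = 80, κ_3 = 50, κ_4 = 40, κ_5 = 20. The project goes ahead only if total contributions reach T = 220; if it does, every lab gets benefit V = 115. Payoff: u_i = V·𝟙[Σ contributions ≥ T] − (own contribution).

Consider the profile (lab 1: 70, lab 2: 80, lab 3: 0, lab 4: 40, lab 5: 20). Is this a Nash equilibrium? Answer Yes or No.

No

Total = 210 < 220: not provided.
Lab 1 (pledges 70, payoff -70): dropping to 0 → total 140, payoff 0. Profitable deviation.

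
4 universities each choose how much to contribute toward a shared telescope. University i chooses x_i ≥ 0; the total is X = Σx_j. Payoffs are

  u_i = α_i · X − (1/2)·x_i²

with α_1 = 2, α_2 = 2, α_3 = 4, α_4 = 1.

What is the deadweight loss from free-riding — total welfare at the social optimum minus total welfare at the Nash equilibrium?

University i's FOC: ∂u_i/∂x_i = α_i − x_i = 0, so x_i* = α_i.
NE contributions = (2, 2, 4, 1); X = 9.
W^NE = (Σα)·X − ½Σα_i² = 9² − ½·25 = 68.5.
Planner sets x_i = Σα_j = 9 for every i, so X^SO = 4·9 = 36.
W^SO = (Σα)·X^SO − ½·4·(Σα)² = (4/2)·9² = 162.
Deadweight loss = W^SO − W^NE = 93.5.

93.5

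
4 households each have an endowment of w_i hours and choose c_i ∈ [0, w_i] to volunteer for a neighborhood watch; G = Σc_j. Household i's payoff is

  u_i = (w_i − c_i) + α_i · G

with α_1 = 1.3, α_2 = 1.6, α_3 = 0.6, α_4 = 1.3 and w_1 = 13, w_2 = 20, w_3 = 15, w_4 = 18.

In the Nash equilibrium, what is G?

51

∂u_i/∂c_i = α_i − 1, so household i contributes w_i if α_i > 1, else 0.
α_i > 1 for i ∈ {1, 2, 4}; NE contributions (13, 20, 0, 18), G = 51.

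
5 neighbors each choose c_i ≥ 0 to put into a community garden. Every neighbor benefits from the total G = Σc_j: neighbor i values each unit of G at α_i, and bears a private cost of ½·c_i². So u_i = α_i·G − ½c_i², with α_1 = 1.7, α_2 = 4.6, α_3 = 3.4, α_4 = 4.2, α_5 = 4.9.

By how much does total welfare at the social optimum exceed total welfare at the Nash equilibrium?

Neighbor i's FOC: ∂u_i/∂c_i = α_i − c_i = 0, so c_i* = α_i.
NE contributions = (1.7, 4.6, 3.4, 4.2, 4.9); G = 18.8.
W^NE = (Σα)·G − ½Σα_i² = 18.8² − ½·77.26 = 314.81.
Planner sets c_i = Σα_j = 18.8 for every i, so G^SO = 5·18.8 = 94.
W^SO = (Σα)·G^SO − ½·5·(Σα)² = (5/2)·18.8² = 883.6.
Deadweight loss = W^SO − W^NE = 568.79.

568.79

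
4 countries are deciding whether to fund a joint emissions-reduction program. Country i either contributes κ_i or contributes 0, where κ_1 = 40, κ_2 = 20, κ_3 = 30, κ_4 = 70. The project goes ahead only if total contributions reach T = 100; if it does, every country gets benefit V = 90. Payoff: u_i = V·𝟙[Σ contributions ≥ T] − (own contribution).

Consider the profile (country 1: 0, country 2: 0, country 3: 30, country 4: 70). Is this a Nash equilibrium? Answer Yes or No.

Total = 100 ≥ 100: provided.
Country 1 (pledges 0, payoff 90): pledging 40 → total 140, payoff 50. No gain.
Country 2 (pledges 0, payoff 90): pledging 20 → total 120, payoff 70. No gain.
Country 3 (pledges 30, payoff 60): dropping to 0 → total 70, payoff 0. No gain.
Country 4 (pledges 70, payoff 20): dropping to 0 → total 30, payoff 0. No gain.

Yes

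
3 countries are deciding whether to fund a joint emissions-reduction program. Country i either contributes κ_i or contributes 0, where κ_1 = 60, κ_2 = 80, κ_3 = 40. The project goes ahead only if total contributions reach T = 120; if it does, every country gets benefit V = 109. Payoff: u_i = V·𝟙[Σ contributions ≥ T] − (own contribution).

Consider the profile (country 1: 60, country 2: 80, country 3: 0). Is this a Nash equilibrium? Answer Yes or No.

Yes

Total = 140 ≥ 120: provided.
Country 1 (pledges 60, payoff 49): dropping to 0 → total 80, payoff 0. No gain.
Country 2 (pledges 80, payoff 29): dropping to 0 → total 60, payoff 0. No gain.
Country 3 (pledges 0, payoff 109): pledging 40 → total 180, payoff 69. No gain.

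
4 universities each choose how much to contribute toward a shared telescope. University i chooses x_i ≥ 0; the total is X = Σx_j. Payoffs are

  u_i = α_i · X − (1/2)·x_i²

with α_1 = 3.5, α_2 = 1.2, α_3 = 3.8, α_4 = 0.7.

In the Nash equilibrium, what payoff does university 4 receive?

University i's FOC: ∂u_i/∂x_i = α_i − x_i = 0, so x_i* = α_i.
NE contributions = (3.5, 1.2, 3.8, 0.7); X = 9.2.
u_4 = α_4·X − ½·(x_4)² = 0.7·9.2 − ½·0.7² = 6.195.

6.195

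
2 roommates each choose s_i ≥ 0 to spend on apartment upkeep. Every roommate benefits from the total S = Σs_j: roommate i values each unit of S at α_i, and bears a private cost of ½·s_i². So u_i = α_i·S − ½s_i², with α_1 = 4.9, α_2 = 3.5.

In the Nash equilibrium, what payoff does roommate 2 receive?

Roommate i's FOC: ∂u_i/∂s_i = α_i − s_i = 0, so s_i* = α_i.
NE contributions = (4.9, 3.5); S = 8.4.
u_2 = α_2·S − ½·(s_2)² = 3.5·8.4 − ½·3.5² = 23.275.

23.275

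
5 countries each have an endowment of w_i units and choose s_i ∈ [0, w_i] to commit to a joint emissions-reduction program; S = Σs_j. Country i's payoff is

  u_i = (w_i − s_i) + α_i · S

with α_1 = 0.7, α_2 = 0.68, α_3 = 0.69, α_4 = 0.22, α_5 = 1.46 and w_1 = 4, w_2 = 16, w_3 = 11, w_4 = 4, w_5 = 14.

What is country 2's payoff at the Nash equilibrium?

25.52

∂u_i/∂s_i = α_i − 1, so country i contributes w_i if α_i > 1, else 0.
α_i > 1 for i ∈ {5}; NE contributions (0, 0, 0, 0, 14), S = 14.
u_2 = (16 − 0) + 0.68·14 = 25.52.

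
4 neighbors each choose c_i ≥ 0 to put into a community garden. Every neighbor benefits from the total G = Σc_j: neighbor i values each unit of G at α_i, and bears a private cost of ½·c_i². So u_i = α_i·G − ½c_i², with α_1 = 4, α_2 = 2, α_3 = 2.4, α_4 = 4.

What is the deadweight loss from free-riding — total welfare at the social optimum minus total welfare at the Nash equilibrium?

174.64

Neighbor i's FOC: ∂u_i/∂c_i = α_i − c_i = 0, so c_i* = α_i.
NE contributions = (4, 2, 2.4, 4); G = 12.4.
W^NE = (Σα)·G − ½Σα_i² = 12.4² − ½·41.76 = 132.88.
Planner sets c_i = Σα_j = 12.4 for every i, so G^SO = 4·12.4 = 49.6.
W^SO = (Σα)·G^SO − ½·4·(Σα)² = (4/2)·12.4² = 307.52.
Deadweight loss = W^SO − W^NE = 174.64.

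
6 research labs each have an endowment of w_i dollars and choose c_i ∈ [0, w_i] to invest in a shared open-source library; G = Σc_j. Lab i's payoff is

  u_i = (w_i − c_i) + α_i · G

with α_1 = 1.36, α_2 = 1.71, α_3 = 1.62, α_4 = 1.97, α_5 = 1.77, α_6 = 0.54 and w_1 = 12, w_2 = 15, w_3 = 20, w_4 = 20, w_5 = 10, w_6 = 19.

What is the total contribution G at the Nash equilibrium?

∂u_i/∂c_i = α_i − 1, so lab i contributes w_i if α_i > 1, else 0.
α_i > 1 for i ∈ {1, 2, 3, 4, 5}; NE contributions (12, 15, 20, 20, 10, 0), G = 77.

77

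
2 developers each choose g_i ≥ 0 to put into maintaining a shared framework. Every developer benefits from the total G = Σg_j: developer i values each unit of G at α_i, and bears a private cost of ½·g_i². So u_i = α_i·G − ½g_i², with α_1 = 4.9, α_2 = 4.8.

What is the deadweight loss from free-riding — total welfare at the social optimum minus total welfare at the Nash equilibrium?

Developer i's FOC: ∂u_i/∂g_i = α_i − g_i = 0, so g_i* = α_i.
NE contributions = (4.9, 4.8); G = 9.7.
W^NE = (Σα)·G − ½Σα_i² = 9.7² − ½·47.05 = 70.565.
Planner sets g_i = Σα_j = 9.7 for every i, so G^SO = 2·9.7 = 19.4.
W^SO = (Σα)·G^SO − ½·2·(Σα)² = (2/2)·9.7² = 94.09.
Deadweight loss = W^SO − W^NE = 23.525.

23.525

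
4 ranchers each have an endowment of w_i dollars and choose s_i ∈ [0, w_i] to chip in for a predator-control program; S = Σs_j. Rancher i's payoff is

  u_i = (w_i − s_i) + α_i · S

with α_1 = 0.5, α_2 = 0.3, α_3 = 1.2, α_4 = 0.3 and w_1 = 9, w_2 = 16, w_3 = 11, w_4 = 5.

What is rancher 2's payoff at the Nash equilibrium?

∂u_i/∂s_i = α_i − 1, so rancher i contributes w_i if α_i > 1, else 0.
α_i > 1 for i ∈ {3}; NE contributions (0, 0, 11, 0), S = 11.
u_2 = (16 − 0) + 0.3·11 = 19.3.

19.3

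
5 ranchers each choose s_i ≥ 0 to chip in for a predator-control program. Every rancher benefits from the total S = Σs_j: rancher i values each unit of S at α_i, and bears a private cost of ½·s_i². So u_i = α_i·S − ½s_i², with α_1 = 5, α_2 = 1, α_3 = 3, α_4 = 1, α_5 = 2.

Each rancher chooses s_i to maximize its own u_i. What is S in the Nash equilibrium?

Rancher i's FOC: ∂u_i/∂s_i = α_i − s_i = 0, so s_i* = α_i.
NE contributions = (5, 1, 3, 1, 2); S = 12.

12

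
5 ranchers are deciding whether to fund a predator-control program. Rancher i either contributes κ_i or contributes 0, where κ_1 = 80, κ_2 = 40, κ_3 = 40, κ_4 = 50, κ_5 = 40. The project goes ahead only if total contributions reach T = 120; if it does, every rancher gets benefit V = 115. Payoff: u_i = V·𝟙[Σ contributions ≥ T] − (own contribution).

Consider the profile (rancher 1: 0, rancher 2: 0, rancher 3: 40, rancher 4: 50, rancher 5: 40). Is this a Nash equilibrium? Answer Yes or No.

Yes

Total = 130 ≥ 120: provided.
Rancher 1 (pledges 0, payoff 115): pledging 80 → total 210, payoff 35. No gain.
Rancher 2 (pledges 0, payoff 115): pledging 40 → total 170, payoff 75. No gain.
Rancher 3 (pledges 40, payoff 75): dropping to 0 → total 90, payoff 0. No gain.
Rancher 4 (pledges 50, payoff 65): dropping to 0 → total 80, payoff 0. No gain.
Rancher 5 (pledges 40, payoff 75): dropping to 0 → total 90, payoff 0. No gain.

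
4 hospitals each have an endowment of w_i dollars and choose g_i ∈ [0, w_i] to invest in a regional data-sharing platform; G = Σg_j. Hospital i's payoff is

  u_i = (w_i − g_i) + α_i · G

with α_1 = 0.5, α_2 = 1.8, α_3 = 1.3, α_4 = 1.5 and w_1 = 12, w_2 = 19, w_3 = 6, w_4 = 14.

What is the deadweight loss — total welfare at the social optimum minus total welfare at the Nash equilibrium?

49.2

∂u_i/∂g_i = α_i − 1, so hospital i contributes w_i if α_i > 1, else 0.
α_i > 1 for i ∈ {2, 3, 4}; NE contributions (0, 19, 6, 14), G = 39.
W^NE = Σw_i − G^NE + (Σα_i)·G^NE = 51 + 4.1·39 = 210.9.
Planner: ∂(Σu_j)/∂g_i = Σα_j − 1 = 4.1 > 0, so everyone contributes w_i; G^SO = 51, W^SO = 51 + 4.1·51 = 260.1.
Deadweight loss = 49.2.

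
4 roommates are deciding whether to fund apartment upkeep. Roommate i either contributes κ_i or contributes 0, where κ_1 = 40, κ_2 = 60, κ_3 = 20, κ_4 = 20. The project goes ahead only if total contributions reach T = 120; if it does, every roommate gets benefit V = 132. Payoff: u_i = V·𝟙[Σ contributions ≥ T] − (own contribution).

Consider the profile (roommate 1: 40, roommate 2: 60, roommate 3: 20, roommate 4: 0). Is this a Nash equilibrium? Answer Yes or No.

Yes

Total = 120 ≥ 120: provided.
Roommate 1 (pledges 40, payoff 92): dropping to 0 → total 80, payoff 0. No gain.
Roommate 2 (pledges 60, payoff 72): dropping to 0 → total 60, payoff 0. No gain.
Roommate 3 (pledges 20, payoff 112): dropping to 0 → total 100, payoff 0. No gain.
Roommate 4 (pledges 0, payoff 132): pledging 20 → total 140, payoff 112. No gain.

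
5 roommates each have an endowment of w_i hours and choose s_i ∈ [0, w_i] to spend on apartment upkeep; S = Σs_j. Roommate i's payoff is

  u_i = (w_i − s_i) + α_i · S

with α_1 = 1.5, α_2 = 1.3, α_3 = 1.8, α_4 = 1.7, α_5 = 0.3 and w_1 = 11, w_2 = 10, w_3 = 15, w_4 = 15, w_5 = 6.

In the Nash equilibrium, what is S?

51

∂u_i/∂s_i = α_i − 1, so roommate i contributes w_i if α_i > 1, else 0.
α_i > 1 for i ∈ {1, 2, 3, 4}; NE contributions (11, 10, 15, 15, 0), S = 51.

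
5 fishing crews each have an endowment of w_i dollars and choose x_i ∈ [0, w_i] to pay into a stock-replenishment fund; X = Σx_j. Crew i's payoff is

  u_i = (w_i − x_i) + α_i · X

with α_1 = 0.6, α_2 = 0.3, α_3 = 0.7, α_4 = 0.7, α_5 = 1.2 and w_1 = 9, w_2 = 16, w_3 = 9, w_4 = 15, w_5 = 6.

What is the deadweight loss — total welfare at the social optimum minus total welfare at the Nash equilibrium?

∂u_i/∂x_i = α_i − 1, so crew i contributes w_i if α_i > 1, else 0.
α_i > 1 for i ∈ {5}; NE contributions (0, 0, 0, 0, 6), X = 6.
W^NE = Σw_i − X^NE + (Σα_i)·X^NE = 55 + 2.5·6 = 70.
Planner: ∂(Σu_j)/∂x_i = Σα_j − 1 = 2.5 > 0, so everyone contributes w_i; X^SO = 55, W^SO = 55 + 2.5·55 = 192.5.
Deadweight loss = 122.5.

122.5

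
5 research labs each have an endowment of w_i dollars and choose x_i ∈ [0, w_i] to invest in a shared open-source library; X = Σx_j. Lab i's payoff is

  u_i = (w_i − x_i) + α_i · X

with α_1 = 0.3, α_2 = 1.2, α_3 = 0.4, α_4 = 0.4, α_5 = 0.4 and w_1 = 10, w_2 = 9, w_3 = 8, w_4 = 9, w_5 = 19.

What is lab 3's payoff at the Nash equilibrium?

∂u_i/∂x_i = α_i − 1, so lab i contributes w_i if α_i > 1, else 0.
α_i > 1 for i ∈ {2}; NE contributions (0, 9, 0, 0, 0), X = 9.
u_3 = (8 − 0) + 0.4·9 = 11.6.

11.6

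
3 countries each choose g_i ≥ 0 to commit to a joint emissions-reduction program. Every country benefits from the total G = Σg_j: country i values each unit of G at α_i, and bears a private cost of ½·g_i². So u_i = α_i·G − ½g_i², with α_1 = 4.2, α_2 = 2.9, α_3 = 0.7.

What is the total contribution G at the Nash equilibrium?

Country i's FOC: ∂u_i/∂g_i = α_i − g_i = 0, so g_i* = α_i.
NE contributions = (4.2, 2.9, 0.7); G = 7.8.

7.8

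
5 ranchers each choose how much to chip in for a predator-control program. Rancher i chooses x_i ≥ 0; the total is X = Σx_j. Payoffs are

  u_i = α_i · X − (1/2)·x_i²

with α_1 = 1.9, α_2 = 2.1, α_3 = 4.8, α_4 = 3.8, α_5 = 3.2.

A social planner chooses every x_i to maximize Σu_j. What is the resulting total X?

Planner FOC: ∂(Σu_j)/∂x_i = (Σα_j) − x_i = 0, so x_i^SO = Σα_j = 15.8 for every i; X^SO = 79.

79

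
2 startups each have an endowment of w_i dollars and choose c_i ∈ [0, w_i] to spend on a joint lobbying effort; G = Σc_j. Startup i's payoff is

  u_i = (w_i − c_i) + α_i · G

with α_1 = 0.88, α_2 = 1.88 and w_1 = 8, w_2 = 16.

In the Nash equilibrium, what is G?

16

∂u_i/∂c_i = α_i − 1, so startup i contributes w_i if α_i > 1, else 0.
α_i > 1 for i ∈ {2}; NE contributions (0, 16), G = 16.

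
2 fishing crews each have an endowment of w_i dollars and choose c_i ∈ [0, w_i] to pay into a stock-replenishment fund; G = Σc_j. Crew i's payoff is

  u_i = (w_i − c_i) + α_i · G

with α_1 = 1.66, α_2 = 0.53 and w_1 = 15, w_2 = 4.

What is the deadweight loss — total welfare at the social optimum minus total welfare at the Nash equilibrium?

4.76

∂u_i/∂c_i = α_i − 1, so crew i contributes w_i if α_i > 1, else 0.
α_i > 1 for i ∈ {1}; NE contributions (15, 0), G = 15.
W^NE = Σw_i − G^NE + (Σα_i)·G^NE = 19 + 1.19·15 = 36.85.
Planner: ∂(Σu_j)/∂c_i = Σα_j − 1 = 1.19 > 0, so everyone contributes w_i; G^SO = 19, W^SO = 19 + 1.19·19 = 41.61.
Deadweight loss = 4.76.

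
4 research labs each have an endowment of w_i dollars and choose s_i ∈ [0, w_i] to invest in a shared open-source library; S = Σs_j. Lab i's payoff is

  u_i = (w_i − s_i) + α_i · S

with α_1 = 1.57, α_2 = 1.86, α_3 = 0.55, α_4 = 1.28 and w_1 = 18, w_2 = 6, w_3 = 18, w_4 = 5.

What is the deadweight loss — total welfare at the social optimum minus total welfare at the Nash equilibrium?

76.68

∂u_i/∂s_i = α_i − 1, so lab i contributes w_i if α_i > 1, else 0.
α_i > 1 for i ∈ {1, 2, 4}; NE contributions (18, 6, 0, 5), S = 29.
W^NE = Σw_i − S^NE + (Σα_i)·S^NE = 47 + 4.26·29 = 170.54.
Planner: ∂(Σu_j)/∂s_i = Σα_j − 1 = 4.26 > 0, so everyone contributes w_i; S^SO = 47, W^SO = 47 + 4.26·47 = 247.22.
Deadweight loss = 76.68.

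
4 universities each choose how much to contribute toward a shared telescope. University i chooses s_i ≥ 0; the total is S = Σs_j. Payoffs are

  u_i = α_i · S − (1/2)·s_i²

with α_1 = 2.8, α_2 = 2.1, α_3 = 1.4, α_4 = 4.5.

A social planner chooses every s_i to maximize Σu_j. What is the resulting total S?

Planner FOC: ∂(Σu_j)/∂s_i = (Σα_j) − s_i = 0, so s_i^SO = Σα_j = 10.8 for every i; S^SO = 43.2.

43.2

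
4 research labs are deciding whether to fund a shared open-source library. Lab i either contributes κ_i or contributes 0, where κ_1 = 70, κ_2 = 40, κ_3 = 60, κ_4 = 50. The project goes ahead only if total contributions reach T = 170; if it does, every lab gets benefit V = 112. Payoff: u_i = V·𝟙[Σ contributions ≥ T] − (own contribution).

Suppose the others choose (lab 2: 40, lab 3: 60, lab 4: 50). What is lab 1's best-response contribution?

Others' total = 150. Contributing 70 brings total to 220 ≥ 170: gain V − κ_1 = 42.
Best response: 70.

70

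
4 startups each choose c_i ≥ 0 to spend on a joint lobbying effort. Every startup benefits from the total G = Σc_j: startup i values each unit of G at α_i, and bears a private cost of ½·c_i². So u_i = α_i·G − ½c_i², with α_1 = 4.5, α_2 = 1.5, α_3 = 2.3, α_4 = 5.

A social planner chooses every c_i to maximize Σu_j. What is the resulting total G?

Planner FOC: ∂(Σu_j)/∂c_i = (Σα_j) − c_i = 0, so c_i^SO = Σα_j = 13.3 for every i; G^SO = 53.2.

53.2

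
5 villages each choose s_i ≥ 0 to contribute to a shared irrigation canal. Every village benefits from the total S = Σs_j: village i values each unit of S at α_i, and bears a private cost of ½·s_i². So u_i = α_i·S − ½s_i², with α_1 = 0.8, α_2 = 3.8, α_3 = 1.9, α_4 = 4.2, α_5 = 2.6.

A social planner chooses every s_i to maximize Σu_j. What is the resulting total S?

66.5

Planner FOC: ∂(Σu_j)/∂s_i = (Σα_j) − s_i = 0, so s_i^SO = Σα_j = 13.3 for every i; S^SO = 66.5.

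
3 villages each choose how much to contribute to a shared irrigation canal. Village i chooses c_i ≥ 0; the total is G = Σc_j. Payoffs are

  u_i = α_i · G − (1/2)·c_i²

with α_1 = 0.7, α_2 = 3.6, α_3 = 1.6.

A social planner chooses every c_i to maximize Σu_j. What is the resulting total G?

Planner FOC: ∂(Σu_j)/∂c_i = (Σα_j) − c_i = 0, so c_i^SO = Σα_j = 5.9 for every i; G^SO = 17.7.

17.7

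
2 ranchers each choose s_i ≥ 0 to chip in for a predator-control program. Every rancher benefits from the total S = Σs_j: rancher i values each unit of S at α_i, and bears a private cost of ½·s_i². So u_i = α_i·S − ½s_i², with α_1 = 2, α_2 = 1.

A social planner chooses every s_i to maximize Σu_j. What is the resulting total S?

Planner FOC: ∂(Σu_j)/∂s_i = (Σα_j) − s_i = 0, so s_i^SO = Σα_j = 3 for every i; S^SO = 6.

6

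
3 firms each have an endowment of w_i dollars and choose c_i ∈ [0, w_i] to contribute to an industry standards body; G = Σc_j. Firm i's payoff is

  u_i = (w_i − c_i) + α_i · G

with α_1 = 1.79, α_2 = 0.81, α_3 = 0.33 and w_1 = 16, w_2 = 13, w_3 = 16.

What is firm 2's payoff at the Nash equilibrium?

∂u_i/∂c_i = α_i − 1, so firm i contributes w_i if α_i > 1, else 0.
α_i > 1 for i ∈ {1}; NE contributions (16, 0, 0), G = 16.
u_2 = (13 − 0) + 0.81·16 = 25.96.

25.96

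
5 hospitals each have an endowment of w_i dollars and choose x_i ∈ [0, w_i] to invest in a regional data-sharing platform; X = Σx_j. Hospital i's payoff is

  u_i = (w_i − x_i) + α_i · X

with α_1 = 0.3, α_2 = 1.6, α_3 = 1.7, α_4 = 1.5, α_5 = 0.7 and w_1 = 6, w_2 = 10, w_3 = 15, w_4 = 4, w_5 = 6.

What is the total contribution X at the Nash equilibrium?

∂u_i/∂x_i = α_i − 1, so hospital i contributes w_i if α_i > 1, else 0.
α_i > 1 for i ∈ {2, 3, 4}; NE contributions (0, 10, 15, 4, 0), X = 29.

29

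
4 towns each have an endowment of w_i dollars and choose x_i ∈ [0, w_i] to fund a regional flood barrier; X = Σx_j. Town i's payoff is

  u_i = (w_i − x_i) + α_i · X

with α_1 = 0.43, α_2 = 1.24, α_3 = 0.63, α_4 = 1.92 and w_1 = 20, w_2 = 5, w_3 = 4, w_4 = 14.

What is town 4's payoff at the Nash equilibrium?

36.48

∂u_i/∂x_i = α_i − 1, so town i contributes w_i if α_i > 1, else 0.
α_i > 1 for i ∈ {2, 4}; NE contributions (0, 5, 0, 14), X = 19.
u_4 = (14 − 14) + 1.92·19 = 36.48.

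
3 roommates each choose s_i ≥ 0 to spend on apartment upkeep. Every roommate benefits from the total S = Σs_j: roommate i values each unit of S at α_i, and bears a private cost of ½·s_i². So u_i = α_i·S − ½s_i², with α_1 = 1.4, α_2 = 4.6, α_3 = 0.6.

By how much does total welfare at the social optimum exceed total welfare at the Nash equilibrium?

33.52

Roommate i's FOC: ∂u_i/∂s_i = α_i − s_i = 0, so s_i* = α_i.
NE contributions = (1.4, 4.6, 0.6); S = 6.6.
W^NE = (Σα)·S − ½Σα_i² = 6.6² − ½·23.48 = 31.82.
Planner sets s_i = Σα_j = 6.6 for every i, so S^SO = 3·6.6 = 19.8.
W^SO = (Σα)·S^SO − ½·3·(Σα)² = (3/2)·6.6² = 65.34.
Deadweight loss = W^SO − W^NE = 33.52.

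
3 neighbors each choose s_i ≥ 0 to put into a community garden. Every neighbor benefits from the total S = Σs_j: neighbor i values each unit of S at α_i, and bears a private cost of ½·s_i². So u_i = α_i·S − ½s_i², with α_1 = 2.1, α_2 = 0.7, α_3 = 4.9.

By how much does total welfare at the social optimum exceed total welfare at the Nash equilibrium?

44.1

Neighbor i's FOC: ∂u_i/∂s_i = α_i − s_i = 0, so s_i* = α_i.
NE contributions = (2.1, 0.7, 4.9); S = 7.7.
W^NE = (Σα)·S − ½Σα_i² = 7.7² − ½·28.91 = 44.835.
Planner sets s_i = Σα_j = 7.7 for every i, so S^SO = 3·7.7 = 23.1.
W^SO = (Σα)·S^SO − ½·3·(Σα)² = (3/2)·7.7² = 88.935.
Deadweight loss = W^SO − W^NE = 44.1.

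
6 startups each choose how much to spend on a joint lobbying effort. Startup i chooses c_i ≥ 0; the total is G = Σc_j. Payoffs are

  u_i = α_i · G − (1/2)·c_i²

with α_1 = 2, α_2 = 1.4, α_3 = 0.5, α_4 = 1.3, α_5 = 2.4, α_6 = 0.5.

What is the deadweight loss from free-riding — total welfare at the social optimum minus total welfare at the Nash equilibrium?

138.175

Startup i's FOC: ∂u_i/∂c_i = α_i − c_i = 0, so c_i* = α_i.
NE contributions = (2, 1.4, 0.5, 1.3, 2.4, 0.5); G = 8.1.
W^NE = (Σα)·G − ½Σα_i² = 8.1² − ½·13.91 = 58.655.
Planner sets c_i = Σα_j = 8.1 for every i, so G^SO = 6·8.1 = 48.6.
W^SO = (Σα)·G^SO − ½·6·(Σα)² = (6/2)·8.1² = 196.83.
Deadweight loss = W^SO − W^NE = 138.175.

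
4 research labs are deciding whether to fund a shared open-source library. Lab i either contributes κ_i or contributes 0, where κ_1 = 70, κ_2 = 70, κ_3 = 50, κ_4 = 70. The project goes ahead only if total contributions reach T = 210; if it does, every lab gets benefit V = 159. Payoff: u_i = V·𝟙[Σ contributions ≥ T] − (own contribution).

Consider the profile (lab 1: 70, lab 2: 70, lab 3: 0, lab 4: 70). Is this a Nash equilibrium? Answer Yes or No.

Total = 210 ≥ 210: provided.
Lab 1 (pledges 70, payoff 89): dropping to 0 → total 140, payoff 0. No gain.
Lab 2 (pledges 70, payoff 89): dropping to 0 → total 140, payoff 0. No gain.
Lab 3 (pledges 0, payoff 159): pledging 50 → total 260, payoff 109. No gain.
Lab 4 (pledges 70, payoff 89): dropping to 0 → total 140, payoff 0. No gain.

Yes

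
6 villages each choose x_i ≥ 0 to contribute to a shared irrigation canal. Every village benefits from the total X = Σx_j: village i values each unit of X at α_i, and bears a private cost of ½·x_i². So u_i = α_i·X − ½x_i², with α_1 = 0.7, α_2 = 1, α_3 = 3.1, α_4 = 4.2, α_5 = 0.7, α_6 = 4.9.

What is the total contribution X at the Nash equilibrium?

14.6

Village i's FOC: ∂u_i/∂x_i = α_i − x_i = 0, so x_i* = α_i.
NE contributions = (0.7, 1, 3.1, 4.2, 0.7, 4.9); X = 14.6.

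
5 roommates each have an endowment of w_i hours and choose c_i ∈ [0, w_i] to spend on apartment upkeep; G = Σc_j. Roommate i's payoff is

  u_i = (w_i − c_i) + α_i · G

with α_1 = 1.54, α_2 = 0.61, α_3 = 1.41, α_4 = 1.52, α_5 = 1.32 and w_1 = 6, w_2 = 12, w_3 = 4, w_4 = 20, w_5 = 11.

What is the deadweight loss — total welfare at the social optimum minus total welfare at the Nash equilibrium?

64.8

∂u_i/∂c_i = α_i − 1, so roommate i contributes w_i if α_i > 1, else 0.
α_i > 1 for i ∈ {1, 3, 4, 5}; NE contributions (6, 0, 4, 20, 11), G = 41.
W^NE = Σw_i − G^NE + (Σα_i)·G^NE = 53 + 5.4·41 = 274.4.
Planner: ∂(Σu_j)/∂c_i = Σα_j − 1 = 5.4 > 0, so everyone contributes w_i; G^SO = 53, W^SO = 53 + 5.4·53 = 339.2.
Deadweight loss = 64.8.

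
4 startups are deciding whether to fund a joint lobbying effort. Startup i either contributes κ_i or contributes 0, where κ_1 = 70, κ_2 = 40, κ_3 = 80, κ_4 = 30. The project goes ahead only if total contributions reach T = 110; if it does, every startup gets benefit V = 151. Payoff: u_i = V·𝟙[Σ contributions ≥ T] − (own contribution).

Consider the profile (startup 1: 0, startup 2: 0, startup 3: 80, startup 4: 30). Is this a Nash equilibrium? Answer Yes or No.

Yes

Total = 110 ≥ 110: provided.
Startup 1 (pledges 0, payoff 151): pledging 70 → total 180, payoff 81. No gain.
Startup 2 (pledges 0, payoff 151): pledging 40 → total 150, payoff 111. No gain.
Startup 3 (pledges 80, payoff 71): dropping to 0 → total 30, payoff 0. No gain.
Startup 4 (pledges 30, payoff 121): dropping to 0 → total 80, payoff 0. No gain.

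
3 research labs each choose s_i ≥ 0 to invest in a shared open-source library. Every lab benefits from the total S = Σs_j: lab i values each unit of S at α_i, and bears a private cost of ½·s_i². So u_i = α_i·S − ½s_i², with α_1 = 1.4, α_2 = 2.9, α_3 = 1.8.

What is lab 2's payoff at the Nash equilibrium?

13.485

Lab i's FOC: ∂u_i/∂s_i = α_i − s_i = 0, so s_i* = α_i.
NE contributions = (1.4, 2.9, 1.8); S = 6.1.
u_2 = α_2·S − ½·(s_2)² = 2.9·6.1 − ½·2.9² = 13.485.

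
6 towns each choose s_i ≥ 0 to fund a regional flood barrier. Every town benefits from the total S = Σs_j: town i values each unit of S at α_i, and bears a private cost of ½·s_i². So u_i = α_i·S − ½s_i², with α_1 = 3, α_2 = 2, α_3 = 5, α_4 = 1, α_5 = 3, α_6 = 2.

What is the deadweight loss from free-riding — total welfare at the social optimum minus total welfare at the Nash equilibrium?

Town i's FOC: ∂u_i/∂s_i = α_i − s_i = 0, so s_i* = α_i.
NE contributions = (3, 2, 5, 1, 3, 2); S = 16.
W^NE = (Σα)·S − ½Σα_i² = 16² − ½·52 = 230.
Planner sets s_i = Σα_j = 16 for every i, so S^SO = 6·16 = 96.
W^SO = (Σα)·S^SO − ½·6·(Σα)² = (6/2)·16² = 768.
Deadweight loss = W^SO − W^NE = 538.

538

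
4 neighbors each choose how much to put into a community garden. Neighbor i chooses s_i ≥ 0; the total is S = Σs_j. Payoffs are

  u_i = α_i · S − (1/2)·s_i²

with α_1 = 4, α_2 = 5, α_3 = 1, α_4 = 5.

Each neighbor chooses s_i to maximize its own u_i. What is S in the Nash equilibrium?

15

Neighbor i's FOC: ∂u_i/∂s_i = α_i − s_i = 0, so s_i* = α_i.
NE contributions = (4, 5, 1, 5); S = 15.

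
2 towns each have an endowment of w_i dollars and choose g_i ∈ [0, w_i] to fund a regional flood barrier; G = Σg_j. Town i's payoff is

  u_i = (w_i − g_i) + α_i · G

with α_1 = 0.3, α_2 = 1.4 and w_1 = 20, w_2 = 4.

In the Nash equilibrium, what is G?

∂u_i/∂g_i = α_i − 1, so town i contributes w_i if α_i > 1, else 0.
α_i > 1 for i ∈ {2}; NE contributions (0, 4), G = 4.

4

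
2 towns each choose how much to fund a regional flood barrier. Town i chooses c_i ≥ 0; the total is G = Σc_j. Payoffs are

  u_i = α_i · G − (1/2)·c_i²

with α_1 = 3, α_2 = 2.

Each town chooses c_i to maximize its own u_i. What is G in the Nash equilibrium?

5

Town i's FOC: ∂u_i/∂c_i = α_i − c_i = 0, so c_i* = α_i.
NE contributions = (3, 2); G = 5.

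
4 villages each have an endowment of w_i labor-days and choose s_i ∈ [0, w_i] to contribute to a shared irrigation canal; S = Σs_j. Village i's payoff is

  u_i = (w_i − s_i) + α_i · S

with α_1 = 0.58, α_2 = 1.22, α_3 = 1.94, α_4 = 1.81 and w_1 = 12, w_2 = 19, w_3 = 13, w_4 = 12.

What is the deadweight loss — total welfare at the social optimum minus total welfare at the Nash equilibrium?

∂u_i/∂s_i = α_i − 1, so village i contributes w_i if α_i > 1, else 0.
α_i > 1 for i ∈ {2, 3, 4}; NE contributions (0, 19, 13, 12), S = 44.
W^NE = Σw_i − S^NE + (Σα_i)·S^NE = 56 + 4.55·44 = 256.2.
Planner: ∂(Σu_j)/∂s_i = Σα_j − 1 = 4.55 > 0, so everyone contributes w_i; S^SO = 56, W^SO = 56 + 4.55·56 = 310.8.
Deadweight loss = 54.6.

54.6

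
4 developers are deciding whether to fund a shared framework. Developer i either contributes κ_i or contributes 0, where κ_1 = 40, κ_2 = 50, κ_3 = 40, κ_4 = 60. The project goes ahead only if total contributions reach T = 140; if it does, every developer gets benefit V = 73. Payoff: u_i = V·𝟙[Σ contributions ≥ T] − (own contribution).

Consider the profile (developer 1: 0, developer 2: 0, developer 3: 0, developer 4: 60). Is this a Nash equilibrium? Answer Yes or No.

No

Total = 60 < 140: not provided.
Developer 1 (pledges 0, payoff 0): pledging 40 → total 100, payoff -40. No gain.
Developer 2 (pledges 0, payoff 0): pledging 50 → total 110, payoff -50. No gain.
Developer 3 (pledges 0, payoff 0): pledging 40 → total 100, payoff -40. No gain.
Developer 4 (pledges 60, payoff -60): dropping to 0 → total 0, payoff 0. Profitable deviation.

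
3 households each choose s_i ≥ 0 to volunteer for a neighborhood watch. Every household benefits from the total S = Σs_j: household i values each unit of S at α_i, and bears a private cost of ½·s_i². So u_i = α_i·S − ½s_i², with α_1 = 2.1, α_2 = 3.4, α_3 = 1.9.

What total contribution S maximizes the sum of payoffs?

22.2

Planner FOC: ∂(Σu_j)/∂s_i = (Σα_j) − s_i = 0, so s_i^SO = Σα_j = 7.4 for every i; S^SO = 22.2.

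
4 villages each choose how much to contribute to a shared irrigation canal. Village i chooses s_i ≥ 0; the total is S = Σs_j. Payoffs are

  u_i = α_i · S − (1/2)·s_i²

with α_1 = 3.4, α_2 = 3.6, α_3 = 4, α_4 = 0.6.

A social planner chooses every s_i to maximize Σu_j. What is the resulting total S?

Planner FOC: ∂(Σu_j)/∂s_i = (Σα_j) − s_i = 0, so s_i^SO = Σα_j = 11.6 for every i; S^SO = 46.4.

46.4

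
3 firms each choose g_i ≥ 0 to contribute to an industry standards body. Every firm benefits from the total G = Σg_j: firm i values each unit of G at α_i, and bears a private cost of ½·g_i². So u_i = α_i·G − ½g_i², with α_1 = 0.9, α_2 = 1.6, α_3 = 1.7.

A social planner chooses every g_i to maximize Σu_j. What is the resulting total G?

Planner FOC: ∂(Σu_j)/∂g_i = (Σα_j) − g_i = 0, so g_i^SO = Σα_j = 4.2 for every i; G^SO = 12.6.

12.6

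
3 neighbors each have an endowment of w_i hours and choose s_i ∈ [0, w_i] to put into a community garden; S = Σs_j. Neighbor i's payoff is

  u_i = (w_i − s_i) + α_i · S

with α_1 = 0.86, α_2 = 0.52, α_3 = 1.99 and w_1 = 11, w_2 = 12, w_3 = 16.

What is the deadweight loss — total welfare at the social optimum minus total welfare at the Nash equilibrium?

54.51

∂u_i/∂s_i = α_i − 1, so neighbor i contributes w_i if α_i > 1, else 0.
α_i > 1 for i ∈ {3}; NE contributions (0, 0, 16), S = 16.
W^NE = Σw_i − S^NE + (Σα_i)·S^NE = 39 + 2.37·16 = 76.92.
Planner: ∂(Σu_j)/∂s_i = Σα_j − 1 = 2.37 > 0, so everyone contributes w_i; S^SO = 39, W^SO = 39 + 2.37·39 = 131.43.
Deadweight loss = 54.51.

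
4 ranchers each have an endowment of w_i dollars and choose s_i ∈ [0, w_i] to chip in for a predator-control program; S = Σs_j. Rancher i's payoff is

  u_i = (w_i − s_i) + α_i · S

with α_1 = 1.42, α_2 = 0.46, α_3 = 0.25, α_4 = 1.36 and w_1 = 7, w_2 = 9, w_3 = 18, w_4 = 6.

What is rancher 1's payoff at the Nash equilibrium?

∂u_i/∂s_i = α_i − 1, so rancher i contributes w_i if α_i > 1, else 0.
α_i > 1 for i ∈ {1, 4}; NE contributions (7, 0, 0, 6), S = 13.
u_1 = (7 − 7) + 1.42·13 = 18.46.

18.46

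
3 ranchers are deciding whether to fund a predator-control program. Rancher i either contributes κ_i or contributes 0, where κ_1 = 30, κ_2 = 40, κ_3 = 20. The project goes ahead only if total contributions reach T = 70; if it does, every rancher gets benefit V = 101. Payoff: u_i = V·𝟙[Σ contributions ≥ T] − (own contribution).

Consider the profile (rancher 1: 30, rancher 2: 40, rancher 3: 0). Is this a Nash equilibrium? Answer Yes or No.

Yes

Total = 70 ≥ 70: provided.
Rancher 1 (pledges 30, payoff 71): dropping to 0 → total 40, payoff 0. No gain.
Rancher 2 (pledges 40, payoff 61): dropping to 0 → total 30, payoff 0. No gain.
Rancher 3 (pledges 0, payoff 101): pledging 20 → total 90, payoff 81. No gain.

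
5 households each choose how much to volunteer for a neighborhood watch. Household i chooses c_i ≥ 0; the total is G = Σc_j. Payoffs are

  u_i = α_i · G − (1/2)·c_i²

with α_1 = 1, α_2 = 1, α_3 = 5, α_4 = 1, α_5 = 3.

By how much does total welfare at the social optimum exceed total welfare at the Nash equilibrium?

200

Household i's FOC: ∂u_i/∂c_i = α_i − c_i = 0, so c_i* = α_i.
NE contributions = (1, 1, 5, 1, 3); G = 11.
W^NE = (Σα)·G − ½Σα_i² = 11² − ½·37 = 102.5.
Planner sets c_i = Σα_j = 11 for every i, so G^SO = 5·11 = 55.
W^SO = (Σα)·G^SO − ½·5·(Σα)² = (5/2)·11² = 302.5.
Deadweight loss = W^SO − W^NE = 200.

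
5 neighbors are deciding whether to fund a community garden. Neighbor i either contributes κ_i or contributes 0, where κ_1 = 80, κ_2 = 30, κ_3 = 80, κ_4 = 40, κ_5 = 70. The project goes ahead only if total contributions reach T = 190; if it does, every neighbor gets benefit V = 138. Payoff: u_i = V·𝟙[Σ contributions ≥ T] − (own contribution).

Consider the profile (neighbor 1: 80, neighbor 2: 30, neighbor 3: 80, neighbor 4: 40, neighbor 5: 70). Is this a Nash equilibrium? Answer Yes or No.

Total = 300 ≥ 190: provided.
Neighbor 1 (pledges 80, payoff 58): dropping to 0 → total 220, payoff 138. Profitable deviation.

No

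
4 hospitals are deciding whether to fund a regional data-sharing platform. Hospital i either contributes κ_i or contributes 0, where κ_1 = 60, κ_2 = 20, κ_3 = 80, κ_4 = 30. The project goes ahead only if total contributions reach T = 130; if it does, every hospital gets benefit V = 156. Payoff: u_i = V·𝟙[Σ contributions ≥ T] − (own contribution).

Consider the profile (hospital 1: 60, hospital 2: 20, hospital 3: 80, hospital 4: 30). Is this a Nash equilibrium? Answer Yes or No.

No

Total = 190 ≥ 130: provided.
Hospital 1 (pledges 60, payoff 96): dropping to 0 → total 130, payoff 156. Profitable deviation.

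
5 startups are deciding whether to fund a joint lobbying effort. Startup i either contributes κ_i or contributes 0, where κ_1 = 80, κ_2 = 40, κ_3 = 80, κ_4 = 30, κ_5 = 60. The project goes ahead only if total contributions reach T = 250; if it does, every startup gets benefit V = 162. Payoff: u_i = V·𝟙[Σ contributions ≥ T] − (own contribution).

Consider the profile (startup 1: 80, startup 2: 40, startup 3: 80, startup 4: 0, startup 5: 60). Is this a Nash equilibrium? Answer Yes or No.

Total = 260 ≥ 250: provided.
Startup 1 (pledges 80, payoff 82): dropping to 0 → total 180, payoff 0. No gain.
Startup 2 (pledges 40, payoff 122): dropping to 0 → total 220, payoff 0. No gain.
Startup 3 (pledges 80, payoff 82): dropping to 0 → total 180, payoff 0. No gain.
Startup 4 (pledges 0, payoff 162): pledging 30 → total 290, payoff 132. No gain.
Startup 5 (pledges 60, payoff 102): dropping to 0 → total 200, payoff 0. No gain.

Yes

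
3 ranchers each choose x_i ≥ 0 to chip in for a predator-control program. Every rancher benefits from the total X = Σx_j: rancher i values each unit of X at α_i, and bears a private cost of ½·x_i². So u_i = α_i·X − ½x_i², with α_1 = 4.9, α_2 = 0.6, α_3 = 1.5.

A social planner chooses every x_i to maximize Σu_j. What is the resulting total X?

21

Planner FOC: ∂(Σu_j)/∂x_i = (Σα_j) − x_i = 0, so x_i^SO = Σα_j = 7 for every i; X^SO = 21.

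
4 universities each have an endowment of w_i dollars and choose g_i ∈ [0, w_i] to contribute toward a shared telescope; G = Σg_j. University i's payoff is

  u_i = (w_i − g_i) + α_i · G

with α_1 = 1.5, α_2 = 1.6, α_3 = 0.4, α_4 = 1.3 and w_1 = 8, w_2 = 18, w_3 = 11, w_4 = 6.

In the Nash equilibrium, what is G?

32

∂u_i/∂g_i = α_i − 1, so university i contributes w_i if α_i > 1, else 0.
α_i > 1 for i ∈ {1, 2, 4}; NE contributions (8, 18, 0, 6), G = 32.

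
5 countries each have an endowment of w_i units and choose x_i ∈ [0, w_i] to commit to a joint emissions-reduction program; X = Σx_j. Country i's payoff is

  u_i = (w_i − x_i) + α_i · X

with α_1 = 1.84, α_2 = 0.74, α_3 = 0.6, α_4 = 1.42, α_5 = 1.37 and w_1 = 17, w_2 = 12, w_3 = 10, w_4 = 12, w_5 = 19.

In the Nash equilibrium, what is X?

48

∂u_i/∂x_i = α_i − 1, so country i contributes w_i if α_i > 1, else 0.
α_i > 1 for i ∈ {1, 4, 5}; NE contributions (17, 0, 0, 12, 19), X = 48.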